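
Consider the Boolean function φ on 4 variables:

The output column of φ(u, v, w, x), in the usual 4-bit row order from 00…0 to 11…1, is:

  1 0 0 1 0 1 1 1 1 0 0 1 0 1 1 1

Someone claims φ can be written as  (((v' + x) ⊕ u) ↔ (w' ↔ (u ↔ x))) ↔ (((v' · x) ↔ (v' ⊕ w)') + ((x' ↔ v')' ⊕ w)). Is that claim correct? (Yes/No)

Yes

Check the formula against φ row by row:
  u=0, v=0, w=0, x=0: formula gives 1, φ = 1 ✓
  u=0, v=0, w=0, x=1: formula gives 0, φ = 0 ✓
  u=0, v=0, w=1, x=0: formula gives 0, φ = 0 ✓
  u=0, v=0, w=1, x=1: formula gives 1, φ = 1 ✓
  …and likewise for the remaining 12 rows.
All 16 rows match — the expression computes φ exactly.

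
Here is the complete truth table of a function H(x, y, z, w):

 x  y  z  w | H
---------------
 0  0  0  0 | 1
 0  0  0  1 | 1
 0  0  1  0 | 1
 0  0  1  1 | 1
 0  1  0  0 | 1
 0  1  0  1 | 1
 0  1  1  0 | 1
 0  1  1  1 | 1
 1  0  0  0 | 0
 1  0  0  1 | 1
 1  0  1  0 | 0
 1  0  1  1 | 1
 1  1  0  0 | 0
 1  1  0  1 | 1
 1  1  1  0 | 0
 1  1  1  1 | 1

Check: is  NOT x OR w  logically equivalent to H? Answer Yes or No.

Yes

Test each input against both H and the formula:
  x=0, y=0, z=0, w=0: formula gives 1, H = 1 ✓
  x=0, y=0, z=0, w=1: formula gives 1, H = 1 ✓
  x=0, y=0, z=1, w=0: formula gives 1, H = 1 ✓
  x=0, y=0, z=1, w=1: formula gives 1, H = 1 ✓
  … (the remaining 12 rows also agree.)
Every row agrees, so the formula is equivalent.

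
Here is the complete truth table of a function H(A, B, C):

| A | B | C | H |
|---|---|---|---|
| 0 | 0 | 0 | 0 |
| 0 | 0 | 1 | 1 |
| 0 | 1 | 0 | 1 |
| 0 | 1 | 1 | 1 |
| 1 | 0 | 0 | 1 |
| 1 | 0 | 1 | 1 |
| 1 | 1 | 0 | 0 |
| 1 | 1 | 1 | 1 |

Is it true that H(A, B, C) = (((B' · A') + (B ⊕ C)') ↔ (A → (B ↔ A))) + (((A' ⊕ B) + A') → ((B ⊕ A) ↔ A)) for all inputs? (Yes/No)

Check the formula against H row by row:
  A=0, B=0, C=0: formula gives 1, but H = 0 ✗
A single disagreement suffices: at (0,0,0) they differ, so the formula does not compute H.

No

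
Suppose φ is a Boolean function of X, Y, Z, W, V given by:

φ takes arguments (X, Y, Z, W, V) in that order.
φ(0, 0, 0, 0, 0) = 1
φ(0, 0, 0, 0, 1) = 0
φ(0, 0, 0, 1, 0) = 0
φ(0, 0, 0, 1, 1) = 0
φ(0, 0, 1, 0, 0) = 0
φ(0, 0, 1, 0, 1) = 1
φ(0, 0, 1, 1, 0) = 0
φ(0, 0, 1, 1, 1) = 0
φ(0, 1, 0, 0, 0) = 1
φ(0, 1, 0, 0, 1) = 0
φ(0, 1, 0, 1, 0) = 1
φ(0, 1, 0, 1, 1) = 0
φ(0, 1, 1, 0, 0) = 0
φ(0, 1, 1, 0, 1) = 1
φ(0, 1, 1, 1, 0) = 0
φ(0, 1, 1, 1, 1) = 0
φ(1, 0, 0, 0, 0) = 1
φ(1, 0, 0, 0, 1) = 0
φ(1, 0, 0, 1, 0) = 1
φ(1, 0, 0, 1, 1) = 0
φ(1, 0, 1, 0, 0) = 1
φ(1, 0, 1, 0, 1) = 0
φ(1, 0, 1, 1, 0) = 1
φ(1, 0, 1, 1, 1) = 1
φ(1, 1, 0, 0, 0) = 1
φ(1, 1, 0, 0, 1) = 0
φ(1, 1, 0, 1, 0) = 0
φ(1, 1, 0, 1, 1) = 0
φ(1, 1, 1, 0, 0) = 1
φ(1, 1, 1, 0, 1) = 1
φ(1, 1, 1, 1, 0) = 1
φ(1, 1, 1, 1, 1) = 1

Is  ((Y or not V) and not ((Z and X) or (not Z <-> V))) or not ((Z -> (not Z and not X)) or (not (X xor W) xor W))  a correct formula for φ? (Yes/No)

Check the formula against φ row by row:
  X=0, Y=0, Z=0, W=0, V=0: formula gives 1, φ = 1 ✓
  X=0, Y=0, Z=0, W=0, V=1: formula gives 0, φ = 0 ✓
  X=0, Y=0, Z=0, W=1, V=0: formula gives 1, but φ = 0 ✗
A single disagreement suffices: at (0,0,0,1,0) they differ, so the formula does not compute φ.

No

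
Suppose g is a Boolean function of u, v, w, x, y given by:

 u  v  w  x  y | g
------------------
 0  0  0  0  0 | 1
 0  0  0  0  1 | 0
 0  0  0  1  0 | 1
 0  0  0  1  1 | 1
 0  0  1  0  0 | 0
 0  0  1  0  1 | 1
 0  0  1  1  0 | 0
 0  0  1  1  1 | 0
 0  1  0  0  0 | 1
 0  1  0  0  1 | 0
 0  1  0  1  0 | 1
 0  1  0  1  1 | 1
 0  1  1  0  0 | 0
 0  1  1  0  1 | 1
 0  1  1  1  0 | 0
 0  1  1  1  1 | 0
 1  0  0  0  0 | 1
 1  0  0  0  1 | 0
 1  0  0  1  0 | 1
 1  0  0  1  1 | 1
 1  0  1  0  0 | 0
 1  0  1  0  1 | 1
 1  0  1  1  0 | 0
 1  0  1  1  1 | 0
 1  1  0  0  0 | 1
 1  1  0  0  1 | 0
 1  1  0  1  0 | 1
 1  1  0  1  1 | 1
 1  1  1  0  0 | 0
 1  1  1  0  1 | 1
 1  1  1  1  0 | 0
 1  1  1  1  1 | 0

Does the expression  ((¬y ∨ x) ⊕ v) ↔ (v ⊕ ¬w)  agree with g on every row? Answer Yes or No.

Yes

Evaluate ((¬y ∨ x) ⊕ v) ↔ (v ⊕ ¬w) on each row and compare to g:
  u=0, v=0, w=0, x=0, y=0: formula gives 1, g = 1 ✓
  u=0, v=0, w=0, x=0, y=1: formula gives 0, g = 0 ✓
  u=0, v=0, w=0, x=1, y=0: formula gives 1, g = 1 ✓
  u=0, v=0, w=0, x=1, y=1: formula gives 1, g = 1 ✓
  …and likewise for the remaining 28 rows.
All 32 rows match — the expression computes g exactly.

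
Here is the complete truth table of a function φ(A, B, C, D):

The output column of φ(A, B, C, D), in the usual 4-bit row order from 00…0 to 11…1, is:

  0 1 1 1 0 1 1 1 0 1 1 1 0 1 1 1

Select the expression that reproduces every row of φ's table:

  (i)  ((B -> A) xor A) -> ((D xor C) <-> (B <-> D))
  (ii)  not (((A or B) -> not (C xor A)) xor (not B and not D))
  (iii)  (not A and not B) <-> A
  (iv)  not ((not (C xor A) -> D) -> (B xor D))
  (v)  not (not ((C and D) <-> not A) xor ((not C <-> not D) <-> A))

(i) disagrees with φ on (0,0,0,1) (formula → 0, table → 1); rule it out.
(ii) disagrees with φ on (0,0,0,0) (formula → 1, table → 0); rule it out.
(iii) disagrees with φ on (0,0,0,1) (formula → 0, table → 1); rule it out.
(iv) disagrees with φ on (0,0,0,1) (formula → 0, table → 1); rule it out.
That leaves (v). Evaluating it on every row reproduces the table of φ exactly.

v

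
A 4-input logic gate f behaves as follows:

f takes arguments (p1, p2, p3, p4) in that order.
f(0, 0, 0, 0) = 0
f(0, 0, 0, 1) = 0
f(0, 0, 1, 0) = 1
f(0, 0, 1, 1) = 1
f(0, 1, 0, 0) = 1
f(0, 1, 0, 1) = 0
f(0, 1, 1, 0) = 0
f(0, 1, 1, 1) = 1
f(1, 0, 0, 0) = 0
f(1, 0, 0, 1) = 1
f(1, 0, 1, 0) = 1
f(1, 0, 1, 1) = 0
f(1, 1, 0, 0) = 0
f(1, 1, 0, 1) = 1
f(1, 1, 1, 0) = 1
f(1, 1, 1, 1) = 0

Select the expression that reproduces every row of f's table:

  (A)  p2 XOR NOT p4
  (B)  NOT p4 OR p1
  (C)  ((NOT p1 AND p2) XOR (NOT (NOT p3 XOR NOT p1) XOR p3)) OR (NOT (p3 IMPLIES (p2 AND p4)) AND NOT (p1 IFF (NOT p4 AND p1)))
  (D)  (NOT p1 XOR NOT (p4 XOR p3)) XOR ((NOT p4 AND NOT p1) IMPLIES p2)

D

(A) fails at (0,0,0,0): the formula yields 1, f is 0.
(B) fails at (0,0,0,0): the formula yields 1, f is 0.
(C) fails at (0,0,0,0): the formula yields 1, f is 0.
(D) is the remaining candidate, and it agrees with f on all 16 inputs.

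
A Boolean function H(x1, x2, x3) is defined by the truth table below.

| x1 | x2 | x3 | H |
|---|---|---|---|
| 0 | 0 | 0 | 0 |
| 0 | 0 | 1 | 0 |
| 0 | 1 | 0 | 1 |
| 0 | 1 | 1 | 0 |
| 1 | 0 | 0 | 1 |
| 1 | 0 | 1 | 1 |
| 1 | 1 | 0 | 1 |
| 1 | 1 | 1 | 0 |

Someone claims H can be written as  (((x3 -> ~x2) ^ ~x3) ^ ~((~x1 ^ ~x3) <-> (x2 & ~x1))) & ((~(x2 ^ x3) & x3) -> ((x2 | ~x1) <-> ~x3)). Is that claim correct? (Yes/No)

Check the formula against H row by row:
  x1=0, x2=0, x3=0: formula gives 0, H = 0 ✓
  x1=0, x2=0, x3=1: formula gives 0, H = 0 ✓
  x1=0, x2=1, x3=0: formula gives 1, H = 1 ✓
  x1=0, x2=1, x3=1: formula gives 0, H = 0 ✓
  x1=1, x2=0, x3=0: formula gives 1, H = 1 ✓
  … (the remaining 3 rows also agree.)
All 8 rows match — the expression computes H exactly.

Yes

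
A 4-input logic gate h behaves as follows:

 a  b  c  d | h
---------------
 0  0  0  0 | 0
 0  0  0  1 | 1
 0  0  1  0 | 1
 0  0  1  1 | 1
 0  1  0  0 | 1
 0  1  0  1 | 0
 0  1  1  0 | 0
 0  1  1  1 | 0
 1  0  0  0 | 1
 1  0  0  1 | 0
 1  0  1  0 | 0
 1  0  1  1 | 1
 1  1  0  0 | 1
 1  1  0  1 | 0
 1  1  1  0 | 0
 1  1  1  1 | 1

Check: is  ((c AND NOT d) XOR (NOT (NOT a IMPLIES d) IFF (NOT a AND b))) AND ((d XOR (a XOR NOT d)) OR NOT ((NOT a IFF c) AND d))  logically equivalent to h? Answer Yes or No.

Yes

Evaluate ((c AND NOT d) XOR (NOT (NOT a IMPLIES d) IFF (NOT a AND b))) AND ((d XOR (a XOR NOT d)) OR NOT ((NOT a IFF c) AND d)) on each row and compare to h:
  a=0, b=0, c=0, d=0: formula gives 0, h = 0 ✓
  a=0, b=0, c=0, d=1: formula gives 1, h = 1 ✓
  a=0, b=0, c=1, d=0: formula gives 1, h = 1 ✓
  a=0, b=0, c=1, d=1: formula gives 1, h = 1 ✓
  … (the remaining 12 rows also agree.)
All 16 rows match — the expression computes h exactly.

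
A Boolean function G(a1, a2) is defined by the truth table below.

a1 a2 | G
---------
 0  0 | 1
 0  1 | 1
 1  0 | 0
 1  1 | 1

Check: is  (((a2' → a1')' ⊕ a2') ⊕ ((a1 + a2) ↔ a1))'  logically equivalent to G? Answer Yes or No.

No

Check the formula against G row by row:
  a1=0, a2=0: formula gives 1, G = 1 ✓
  a1=0, a2=1: formula gives 1, G = 1 ✓
  a1=1, a2=0: formula gives 0, G = 0 ✓
  a1=1, a2=1: formula gives 0, but G = 1 ✗
Row (1,1) is a counterexample, so the formula is not equivalent to G.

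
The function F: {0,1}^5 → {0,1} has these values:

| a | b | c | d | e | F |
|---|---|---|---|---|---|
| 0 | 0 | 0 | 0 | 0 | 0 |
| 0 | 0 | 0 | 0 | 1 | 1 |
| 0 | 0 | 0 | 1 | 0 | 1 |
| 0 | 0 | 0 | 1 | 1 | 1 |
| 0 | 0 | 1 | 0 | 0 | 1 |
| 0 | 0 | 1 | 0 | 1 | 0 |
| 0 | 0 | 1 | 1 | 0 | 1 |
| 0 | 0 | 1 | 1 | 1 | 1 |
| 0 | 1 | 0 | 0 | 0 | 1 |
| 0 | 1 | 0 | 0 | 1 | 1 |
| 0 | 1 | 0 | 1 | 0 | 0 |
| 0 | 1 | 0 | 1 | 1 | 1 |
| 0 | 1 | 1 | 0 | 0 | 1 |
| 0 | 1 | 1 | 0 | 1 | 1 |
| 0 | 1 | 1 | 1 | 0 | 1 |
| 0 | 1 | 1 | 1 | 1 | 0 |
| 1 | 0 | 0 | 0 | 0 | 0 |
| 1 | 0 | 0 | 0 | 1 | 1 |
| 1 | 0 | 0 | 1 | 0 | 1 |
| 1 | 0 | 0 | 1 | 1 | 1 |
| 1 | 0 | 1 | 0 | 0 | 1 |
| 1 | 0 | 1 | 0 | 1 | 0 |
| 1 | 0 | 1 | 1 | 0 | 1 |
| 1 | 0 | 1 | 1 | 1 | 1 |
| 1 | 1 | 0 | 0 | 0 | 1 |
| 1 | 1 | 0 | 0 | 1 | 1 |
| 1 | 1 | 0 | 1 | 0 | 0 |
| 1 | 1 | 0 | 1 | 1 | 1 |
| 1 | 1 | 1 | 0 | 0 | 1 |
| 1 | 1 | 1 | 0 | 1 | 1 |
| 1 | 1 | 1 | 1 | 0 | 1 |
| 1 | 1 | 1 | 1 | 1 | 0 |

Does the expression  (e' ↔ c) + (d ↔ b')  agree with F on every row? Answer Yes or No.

Yes

Test each input against both F and the formula:
  a=0, b=0, c=0, d=0, e=0: formula gives 0, F = 0 ✓
  a=0, b=0, c=0, d=0, e=1: formula gives 1, F = 1 ✓
  a=0, b=0, c=0, d=1, e=0: formula gives 1, F = 1 ✓
  a=0, b=0, c=0, d=1, e=1: formula gives 1, F = 1 ✓
  …and likewise for the remaining 28 rows.
All 32 rows match — the expression computes F exactly.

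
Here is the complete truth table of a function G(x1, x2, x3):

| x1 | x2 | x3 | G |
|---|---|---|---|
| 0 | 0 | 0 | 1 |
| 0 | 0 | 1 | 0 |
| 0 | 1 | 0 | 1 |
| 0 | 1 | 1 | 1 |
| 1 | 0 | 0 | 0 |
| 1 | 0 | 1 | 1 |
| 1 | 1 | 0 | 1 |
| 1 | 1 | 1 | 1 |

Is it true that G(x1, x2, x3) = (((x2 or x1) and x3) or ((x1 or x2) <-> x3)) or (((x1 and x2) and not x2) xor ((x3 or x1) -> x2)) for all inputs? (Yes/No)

Yes

Test each input against both G and the formula:
  x1=0, x2=0, x3=0: formula gives 1, G = 1 ✓
  x1=0, x2=0, x3=1: formula gives 0, G = 0 ✓
  x1=0, x2=1, x3=0: formula gives 1, G = 1 ✓
  x1=0, x2=1, x3=1: formula gives 1, G = 1 ✓
  x1=1, x2=0, x3=0: formula gives 0, G = 0 ✓
  …and likewise for the remaining 3 rows.
All 8 rows match — the expression computes G exactly.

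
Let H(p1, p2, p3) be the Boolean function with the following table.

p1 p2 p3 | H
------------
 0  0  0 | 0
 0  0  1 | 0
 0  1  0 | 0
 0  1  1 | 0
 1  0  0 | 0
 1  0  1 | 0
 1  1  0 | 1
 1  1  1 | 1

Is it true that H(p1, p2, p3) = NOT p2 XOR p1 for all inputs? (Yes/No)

Check the formula against H row by row:
  p1=0, p2=0, p3=0: formula gives 1, but H = 0 ✗
Since they disagree at (0,0,0), the expression is not a correct formula for H.

No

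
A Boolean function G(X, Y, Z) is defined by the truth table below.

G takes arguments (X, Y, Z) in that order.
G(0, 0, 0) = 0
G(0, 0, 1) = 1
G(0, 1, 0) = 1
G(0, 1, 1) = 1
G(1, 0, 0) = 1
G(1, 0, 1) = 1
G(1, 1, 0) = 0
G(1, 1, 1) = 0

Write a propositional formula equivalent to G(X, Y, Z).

G(X, Y, Z) = ((((X' · Y') · Z') + ((X · Y) · Z')) + ((X · Y) · Z))'

G is 0 on only 3 rows — (0,0,0), (1,1,0), (1,1,1). Writing each as a minterm (¬X·¬Y·¬Z, X·Y·¬Z, X·Y·Z) and OR-ing them characterizes exactly where G=0, so G is the negation of that disjunction.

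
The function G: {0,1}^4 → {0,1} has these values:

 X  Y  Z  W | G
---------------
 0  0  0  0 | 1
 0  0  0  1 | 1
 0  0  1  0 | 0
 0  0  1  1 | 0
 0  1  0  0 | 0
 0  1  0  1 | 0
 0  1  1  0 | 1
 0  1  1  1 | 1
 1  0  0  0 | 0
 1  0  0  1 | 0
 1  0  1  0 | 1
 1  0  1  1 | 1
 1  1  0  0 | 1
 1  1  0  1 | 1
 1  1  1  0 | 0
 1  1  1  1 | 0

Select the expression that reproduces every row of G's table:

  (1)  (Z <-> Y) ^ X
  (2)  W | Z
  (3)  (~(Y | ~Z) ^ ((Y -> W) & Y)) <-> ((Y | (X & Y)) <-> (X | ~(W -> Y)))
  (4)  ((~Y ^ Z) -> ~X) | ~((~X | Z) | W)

1

(2): at (0,0,0,0) it gives 0, but G = 1 — eliminated.
(3): at (0,0,0,0) it gives 0, but G = 1 — eliminated.
(4): at (0,0,1,0) it gives 1, but G = 0 — eliminated.
Only (1) survives; checking it on all 16 rows confirms it matches G.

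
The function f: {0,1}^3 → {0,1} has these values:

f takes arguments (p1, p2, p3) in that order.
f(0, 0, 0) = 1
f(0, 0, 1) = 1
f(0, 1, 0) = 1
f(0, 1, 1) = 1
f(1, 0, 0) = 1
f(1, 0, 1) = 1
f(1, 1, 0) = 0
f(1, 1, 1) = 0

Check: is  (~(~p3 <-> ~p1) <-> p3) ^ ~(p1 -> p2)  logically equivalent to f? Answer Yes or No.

Yes

Evaluate (~(~p3 <-> ~p1) <-> p3) ^ ~(p1 -> p2) on each row and compare to f:
  p1=0, p2=0, p3=0: formula gives 1, f = 1 ✓
  p1=0, p2=0, p3=1: formula gives 1, f = 1 ✓
  p1=0, p2=1, p3=0: formula gives 1, f = 1 ✓
  p1=0, p2=1, p3=1: formula gives 1, f = 1 ✓
  p1=1, p2=0, p3=0: formula gives 1, f = 1 ✓
  …and likewise for the remaining 3 rows.
No disagreement on any input; they are logically equivalent.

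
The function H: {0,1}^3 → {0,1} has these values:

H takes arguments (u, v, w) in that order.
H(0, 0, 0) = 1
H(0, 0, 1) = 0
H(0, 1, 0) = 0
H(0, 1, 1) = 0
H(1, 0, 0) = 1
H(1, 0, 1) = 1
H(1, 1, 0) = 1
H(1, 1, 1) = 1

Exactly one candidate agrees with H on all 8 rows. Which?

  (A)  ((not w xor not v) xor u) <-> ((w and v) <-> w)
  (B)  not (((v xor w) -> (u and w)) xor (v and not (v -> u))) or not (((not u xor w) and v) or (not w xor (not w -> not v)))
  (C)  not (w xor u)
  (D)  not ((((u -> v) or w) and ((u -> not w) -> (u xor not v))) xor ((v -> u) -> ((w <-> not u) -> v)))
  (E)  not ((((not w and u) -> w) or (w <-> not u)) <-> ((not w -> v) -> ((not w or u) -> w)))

(A) disagrees with H on (0,0,0) (formula → 0, table → 1); rule it out.
(B) disagrees with H on (0,0,1) (formula → 1, table → 0); rule it out.
(C) disagrees with H on (0,1,0) (formula → 1, table → 0); rule it out.
(E) disagrees with H on (0,0,0) (formula → 0, table → 1); rule it out.
Only (D) survives; checking it on all 8 rows confirms it matches H.

D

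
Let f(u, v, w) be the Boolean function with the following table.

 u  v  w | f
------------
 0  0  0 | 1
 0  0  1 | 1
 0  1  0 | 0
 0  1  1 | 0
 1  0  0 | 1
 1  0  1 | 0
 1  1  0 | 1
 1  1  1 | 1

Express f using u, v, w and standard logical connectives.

f(u, v, w) = ¬((((¬u ∧ v) ∧ ¬w) ∨ ((¬u ∧ v) ∧ w)) ∨ ((u ∧ ¬v) ∧ w))

f is 0 on only 3 rows — (0,1,0), (0,1,1), (1,0,1). Writing each as a minterm (¬u·v·¬w, ¬u·v·w, u·¬v·w) and OR-ing them characterizes exactly where f=0, so f is the negation of that disjunction.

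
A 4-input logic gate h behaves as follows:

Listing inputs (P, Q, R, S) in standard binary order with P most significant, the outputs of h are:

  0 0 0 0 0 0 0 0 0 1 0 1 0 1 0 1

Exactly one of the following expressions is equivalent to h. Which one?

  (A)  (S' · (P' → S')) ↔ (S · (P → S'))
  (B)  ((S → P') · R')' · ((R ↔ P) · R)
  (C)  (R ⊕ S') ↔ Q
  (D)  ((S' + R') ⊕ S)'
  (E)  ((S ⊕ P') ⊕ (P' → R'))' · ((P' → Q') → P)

A

(B) disagrees with h on (1,0,0,1) (formula → 0, table → 1); rule it out.
(C) disagrees with h on (0,0,0,1) (formula → 1, table → 0); rule it out.
(D) disagrees with h on (0,0,0,1) (formula → 1, table → 0); rule it out.
(E) disagrees with h on (0,1,0,0) (formula → 1, table → 0); rule it out.
That leaves (A). Evaluating it on every row reproduces the table of h exactly.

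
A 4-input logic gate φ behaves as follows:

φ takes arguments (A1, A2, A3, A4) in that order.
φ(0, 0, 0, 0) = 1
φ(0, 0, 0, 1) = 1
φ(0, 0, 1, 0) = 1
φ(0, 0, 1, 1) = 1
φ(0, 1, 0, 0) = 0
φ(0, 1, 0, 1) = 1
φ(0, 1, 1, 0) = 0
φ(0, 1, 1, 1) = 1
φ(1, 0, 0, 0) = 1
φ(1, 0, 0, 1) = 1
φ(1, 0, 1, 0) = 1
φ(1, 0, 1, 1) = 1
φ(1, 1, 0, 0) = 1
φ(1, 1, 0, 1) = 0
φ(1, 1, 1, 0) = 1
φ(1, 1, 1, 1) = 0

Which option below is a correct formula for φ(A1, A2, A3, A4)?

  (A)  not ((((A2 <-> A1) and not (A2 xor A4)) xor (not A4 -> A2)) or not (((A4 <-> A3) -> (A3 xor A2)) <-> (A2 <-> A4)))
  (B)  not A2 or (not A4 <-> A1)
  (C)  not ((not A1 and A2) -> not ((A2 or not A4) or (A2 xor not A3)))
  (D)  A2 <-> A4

B

(A) disagrees with φ on (0,0,0,0) (formula → 0, table → 1); rule it out.
(C) disagrees with φ on (0,0,0,0) (formula → 0, table → 1); rule it out.
(D) disagrees with φ on (0,0,0,1) (formula → 0, table → 1); rule it out.
Only (B) survives; checking it on all 16 rows confirms it matches φ.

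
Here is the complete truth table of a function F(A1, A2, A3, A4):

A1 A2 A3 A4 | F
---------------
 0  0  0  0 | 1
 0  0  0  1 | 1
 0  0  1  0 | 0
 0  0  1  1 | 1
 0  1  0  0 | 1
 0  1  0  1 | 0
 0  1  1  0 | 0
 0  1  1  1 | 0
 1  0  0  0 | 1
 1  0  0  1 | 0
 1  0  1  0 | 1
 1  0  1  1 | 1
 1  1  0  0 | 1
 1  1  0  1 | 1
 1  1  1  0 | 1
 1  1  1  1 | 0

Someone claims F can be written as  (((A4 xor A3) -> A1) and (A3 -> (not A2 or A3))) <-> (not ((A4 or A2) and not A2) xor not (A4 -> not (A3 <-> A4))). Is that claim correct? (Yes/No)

Check the formula against F row by row:
  A1=0, A2=0, A3=0, A4=0: formula gives 1, F = 1 ✓
  A1=0, A2=0, A3=0, A4=1: formula gives 1, F = 1 ✓
  A1=0, A2=0, A3=1, A4=0: formula gives 0, F = 0 ✓
  A1=0, A2=0, A3=1, A4=1: formula gives 1, F = 1 ✓
  … (the remaining 12 rows also agree.)
All 16 rows match — the expression computes F exactly.

Yes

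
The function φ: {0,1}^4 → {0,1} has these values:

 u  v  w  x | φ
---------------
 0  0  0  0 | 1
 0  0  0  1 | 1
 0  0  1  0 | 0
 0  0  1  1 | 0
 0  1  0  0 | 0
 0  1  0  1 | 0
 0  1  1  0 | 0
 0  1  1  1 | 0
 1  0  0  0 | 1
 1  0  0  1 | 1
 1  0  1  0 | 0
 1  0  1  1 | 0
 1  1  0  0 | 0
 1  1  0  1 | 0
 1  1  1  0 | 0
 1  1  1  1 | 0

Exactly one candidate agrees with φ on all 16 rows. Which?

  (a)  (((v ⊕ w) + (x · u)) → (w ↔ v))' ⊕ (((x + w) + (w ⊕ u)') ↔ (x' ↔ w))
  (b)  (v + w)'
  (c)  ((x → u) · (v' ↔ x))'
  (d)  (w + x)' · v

(a) disagrees with φ on (0,0,0,0) (formula → 0, table → 1); rule it out.
(c) disagrees with φ on (0,0,1,0) (formula → 1, table → 0); rule it out.
(d) disagrees with φ on (0,0,0,0) (formula → 0, table → 1); rule it out.
Only (b) survives; checking it on all 16 rows confirms it matches φ.

b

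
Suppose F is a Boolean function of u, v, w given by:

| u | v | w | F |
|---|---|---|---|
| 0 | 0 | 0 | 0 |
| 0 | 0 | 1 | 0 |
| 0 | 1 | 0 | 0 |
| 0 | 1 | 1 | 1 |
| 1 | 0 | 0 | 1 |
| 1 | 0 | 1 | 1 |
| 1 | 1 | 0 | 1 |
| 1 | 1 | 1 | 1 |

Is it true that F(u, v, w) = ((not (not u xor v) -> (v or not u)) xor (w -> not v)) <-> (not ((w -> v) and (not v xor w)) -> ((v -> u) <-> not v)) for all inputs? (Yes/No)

Yes

Test each input against both F and the formula:
  u=0, v=0, w=0: formula gives 0, F = 0 ✓
  u=0, v=0, w=1: formula gives 0, F = 0 ✓
  u=0, v=1, w=0: formula gives 0, F = 0 ✓
  u=0, v=1, w=1: formula gives 1, F = 1 ✓
  u=1, v=0, w=0: formula gives 1, F = 1 ✓
  …and likewise for the remaining 3 rows.
No disagreement on any input; they are logically equivalent.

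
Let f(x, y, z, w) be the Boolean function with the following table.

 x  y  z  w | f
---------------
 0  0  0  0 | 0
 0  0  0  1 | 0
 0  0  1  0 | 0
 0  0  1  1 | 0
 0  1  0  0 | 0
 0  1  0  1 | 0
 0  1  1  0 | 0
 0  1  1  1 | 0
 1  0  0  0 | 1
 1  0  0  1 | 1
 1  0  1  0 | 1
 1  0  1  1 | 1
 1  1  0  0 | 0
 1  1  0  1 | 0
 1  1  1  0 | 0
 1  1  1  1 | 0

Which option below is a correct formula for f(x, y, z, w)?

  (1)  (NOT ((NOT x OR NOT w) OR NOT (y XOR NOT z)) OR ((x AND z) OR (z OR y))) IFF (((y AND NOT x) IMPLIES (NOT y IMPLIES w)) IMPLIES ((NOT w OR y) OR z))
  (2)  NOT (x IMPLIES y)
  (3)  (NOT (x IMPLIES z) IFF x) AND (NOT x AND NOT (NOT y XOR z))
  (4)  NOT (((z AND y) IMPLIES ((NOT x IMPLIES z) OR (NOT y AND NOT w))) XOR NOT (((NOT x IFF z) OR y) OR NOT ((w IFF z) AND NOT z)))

(1): at (0,0,0,1) it gives 1, but f = 0 — eliminated.
(3): at (0,0,1,0) it gives 1, but f = 0 — eliminated.
(4): at (0,0,0,0) it gives 1, but f = 0 — eliminated.
That leaves (2). Evaluating it on every row reproduces the table of f exactly.

2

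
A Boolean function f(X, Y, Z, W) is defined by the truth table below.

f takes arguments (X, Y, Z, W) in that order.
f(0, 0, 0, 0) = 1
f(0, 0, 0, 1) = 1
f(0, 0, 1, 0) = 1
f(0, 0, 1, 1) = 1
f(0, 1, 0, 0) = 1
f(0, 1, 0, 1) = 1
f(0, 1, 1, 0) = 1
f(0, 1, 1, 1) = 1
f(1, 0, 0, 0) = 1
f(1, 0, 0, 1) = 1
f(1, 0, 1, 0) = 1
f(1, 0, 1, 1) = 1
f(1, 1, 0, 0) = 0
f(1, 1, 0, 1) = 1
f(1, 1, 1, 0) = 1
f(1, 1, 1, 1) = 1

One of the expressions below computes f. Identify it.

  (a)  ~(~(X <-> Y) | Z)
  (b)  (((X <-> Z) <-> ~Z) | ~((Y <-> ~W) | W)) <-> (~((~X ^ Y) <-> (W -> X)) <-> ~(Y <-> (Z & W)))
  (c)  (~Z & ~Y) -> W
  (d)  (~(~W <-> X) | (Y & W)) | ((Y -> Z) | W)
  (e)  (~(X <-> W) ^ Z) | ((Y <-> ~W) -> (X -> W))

d

(a): at (0,0,1,0) it gives 0, but f = 1 — eliminated.
(b): at (0,0,0,1) it gives 0, but f = 1 — eliminated.
(c): at (0,0,0,0) it gives 0, but f = 1 — eliminated.
(e): at (1,1,0,0) it gives 1, but f = 0 — eliminated.
Only (d) survives; checking it on all 16 rows confirms it matches f.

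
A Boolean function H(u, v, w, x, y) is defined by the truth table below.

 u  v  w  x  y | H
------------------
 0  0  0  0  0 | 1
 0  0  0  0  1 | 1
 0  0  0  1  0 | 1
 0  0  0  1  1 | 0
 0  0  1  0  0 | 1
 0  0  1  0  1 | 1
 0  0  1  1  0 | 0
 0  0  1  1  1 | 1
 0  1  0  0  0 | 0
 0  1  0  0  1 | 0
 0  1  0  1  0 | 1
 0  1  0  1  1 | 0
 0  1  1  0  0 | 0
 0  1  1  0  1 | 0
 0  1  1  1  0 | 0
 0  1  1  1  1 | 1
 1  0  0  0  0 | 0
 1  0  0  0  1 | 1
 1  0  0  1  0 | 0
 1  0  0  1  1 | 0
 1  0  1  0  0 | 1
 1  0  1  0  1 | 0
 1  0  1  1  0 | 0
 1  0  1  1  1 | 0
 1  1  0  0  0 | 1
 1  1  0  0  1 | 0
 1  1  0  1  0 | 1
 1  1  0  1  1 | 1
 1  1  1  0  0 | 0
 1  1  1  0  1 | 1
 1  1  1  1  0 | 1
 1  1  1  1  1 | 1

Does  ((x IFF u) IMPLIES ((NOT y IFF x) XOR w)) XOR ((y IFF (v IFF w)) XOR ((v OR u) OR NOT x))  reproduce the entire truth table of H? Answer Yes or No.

Evaluate ((x IFF u) IMPLIES ((NOT y IFF x) XOR w)) XOR ((y IFF (v IFF w)) XOR ((v OR u) OR NOT x)) on each row and compare to H:
  u=0, v=0, w=0, x=0, y=0: formula gives 1, H = 1 ✓
  u=0, v=0, w=0, x=0, y=1: formula gives 1, H = 1 ✓
  u=0, v=0, w=0, x=1, y=0: formula gives 1, H = 1 ✓
  u=0, v=0, w=0, x=1, y=1: formula gives 0, H = 0 ✓
  … (the remaining 28 rows also agree.)
No disagreement on any input; they are logically equivalent.

Yes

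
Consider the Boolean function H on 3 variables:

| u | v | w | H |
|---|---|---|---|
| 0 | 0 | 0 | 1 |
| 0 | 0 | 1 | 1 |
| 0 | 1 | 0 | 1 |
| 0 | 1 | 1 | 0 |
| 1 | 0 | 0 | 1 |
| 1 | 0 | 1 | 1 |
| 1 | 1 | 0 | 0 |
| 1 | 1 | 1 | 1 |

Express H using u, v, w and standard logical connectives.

H(u, v, w) = ~(((~u & v) & w) | ((u & v) & ~w))

The 0-rows are (0,1,1), (1,1,0). Take each as a conjunction (¬u·v·w, u·v·¬w), form their disjunction, and complement — that gives a formula that is 1 everywhere H is.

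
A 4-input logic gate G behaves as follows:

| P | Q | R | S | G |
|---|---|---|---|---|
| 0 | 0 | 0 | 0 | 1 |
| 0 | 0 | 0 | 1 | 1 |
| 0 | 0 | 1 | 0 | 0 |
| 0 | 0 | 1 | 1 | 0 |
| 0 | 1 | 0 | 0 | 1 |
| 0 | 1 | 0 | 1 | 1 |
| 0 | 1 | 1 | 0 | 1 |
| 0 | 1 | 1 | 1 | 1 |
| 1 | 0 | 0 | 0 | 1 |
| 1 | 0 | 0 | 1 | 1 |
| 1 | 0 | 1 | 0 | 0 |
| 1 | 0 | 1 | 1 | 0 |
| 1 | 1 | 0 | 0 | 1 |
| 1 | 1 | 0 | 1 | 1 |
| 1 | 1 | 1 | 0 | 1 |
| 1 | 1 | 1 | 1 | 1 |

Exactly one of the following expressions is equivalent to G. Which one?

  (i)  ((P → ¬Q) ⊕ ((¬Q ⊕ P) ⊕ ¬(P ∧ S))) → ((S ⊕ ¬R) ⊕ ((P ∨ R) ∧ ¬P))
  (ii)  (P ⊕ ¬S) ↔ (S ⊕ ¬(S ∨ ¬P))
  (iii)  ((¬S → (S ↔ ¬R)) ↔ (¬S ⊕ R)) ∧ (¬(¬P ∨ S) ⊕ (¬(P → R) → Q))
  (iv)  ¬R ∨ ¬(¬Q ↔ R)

iv

(i) disagrees with G on (0,0,0,1) (formula → 0, table → 1); rule it out.
(ii) disagrees with G on (0,0,0,0) (formula → 0, table → 1); rule it out.
(iii) disagrees with G on (0,0,0,0) (formula → 0, table → 1); rule it out.
That leaves (iv). Evaluating it on every row reproduces the table of G exactly.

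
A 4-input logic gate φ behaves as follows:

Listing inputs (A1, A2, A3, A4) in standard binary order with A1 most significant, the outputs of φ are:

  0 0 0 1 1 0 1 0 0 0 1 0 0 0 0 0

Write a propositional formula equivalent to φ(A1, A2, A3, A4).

The 1-rows are (0,0,1,1), (0,1,0,0), (0,1,1,0), (1,0,1,0). Each contributes one minterm — ¬A1·¬A2·A3·A4; ¬A1·A2·¬A3·¬A4; ¬A1·A2·A3·¬A4; A1·¬A2·A3·¬A4 — and their disjunction is a sum-of-products form of φ.

φ(A1, A2, A3, A4) = (((((NOT A1 AND NOT A2) AND A3) AND A4) OR (((NOT A1 AND A2) AND NOT A3) AND NOT A4)) OR (((NOT A1 AND A2) AND A3) AND NOT A4)) OR (((A1 AND NOT A2) AND A3) AND NOT A4)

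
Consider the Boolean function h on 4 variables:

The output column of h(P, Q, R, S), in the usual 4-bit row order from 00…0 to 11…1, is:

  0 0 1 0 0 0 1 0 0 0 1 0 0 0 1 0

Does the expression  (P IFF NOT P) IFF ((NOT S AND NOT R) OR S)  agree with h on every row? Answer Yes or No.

Evaluate (P IFF NOT P) IFF ((NOT S AND NOT R) OR S) on each row and compare to h:
  P=0, Q=0, R=0, S=0: formula gives 0, h = 0 ✓
  P=0, Q=0, R=0, S=1: formula gives 0, h = 0 ✓
  P=0, Q=0, R=1, S=0: formula gives 1, h = 1 ✓
  P=0, Q=0, R=1, S=1: formula gives 0, h = 0 ✓
  … (the remaining 12 rows also agree.)
No disagreement on any input; they are logically equivalent.

Yes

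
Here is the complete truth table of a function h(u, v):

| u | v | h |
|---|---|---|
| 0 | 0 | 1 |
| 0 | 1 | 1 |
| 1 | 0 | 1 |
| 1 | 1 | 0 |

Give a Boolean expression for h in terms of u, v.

The output is 0 only when every input is 1 — NAND of all inputs.

h(u, v) = (u · v)'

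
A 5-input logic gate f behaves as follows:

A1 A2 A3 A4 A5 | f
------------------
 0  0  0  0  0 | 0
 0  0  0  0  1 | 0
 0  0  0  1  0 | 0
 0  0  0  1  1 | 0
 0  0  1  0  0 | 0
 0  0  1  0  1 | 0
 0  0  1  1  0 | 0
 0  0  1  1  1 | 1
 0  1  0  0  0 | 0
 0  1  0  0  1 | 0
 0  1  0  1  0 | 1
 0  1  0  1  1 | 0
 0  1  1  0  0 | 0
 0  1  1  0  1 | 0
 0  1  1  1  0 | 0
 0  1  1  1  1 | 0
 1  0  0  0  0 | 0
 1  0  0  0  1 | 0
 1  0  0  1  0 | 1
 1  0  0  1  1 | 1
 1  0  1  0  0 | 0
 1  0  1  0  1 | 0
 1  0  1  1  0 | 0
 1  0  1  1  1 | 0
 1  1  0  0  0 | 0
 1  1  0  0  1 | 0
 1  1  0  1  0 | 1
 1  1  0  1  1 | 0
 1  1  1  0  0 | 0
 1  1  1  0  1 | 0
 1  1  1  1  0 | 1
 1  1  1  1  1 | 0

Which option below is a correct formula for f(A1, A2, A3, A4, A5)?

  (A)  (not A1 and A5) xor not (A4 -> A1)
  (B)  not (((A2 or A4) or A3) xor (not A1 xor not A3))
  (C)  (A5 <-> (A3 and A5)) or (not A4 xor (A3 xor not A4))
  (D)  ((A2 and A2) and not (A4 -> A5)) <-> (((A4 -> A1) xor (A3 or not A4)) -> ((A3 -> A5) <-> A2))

D

(A): at (0,0,0,0,1) it gives 1, but f = 0 — eliminated.
(B): at (0,0,0,0,0) it gives 1, but f = 0 — eliminated.
(C): at (0,0,0,0,0) it gives 1, but f = 0 — eliminated.
(D) is the remaining candidate, and it agrees with f on all 32 inputs.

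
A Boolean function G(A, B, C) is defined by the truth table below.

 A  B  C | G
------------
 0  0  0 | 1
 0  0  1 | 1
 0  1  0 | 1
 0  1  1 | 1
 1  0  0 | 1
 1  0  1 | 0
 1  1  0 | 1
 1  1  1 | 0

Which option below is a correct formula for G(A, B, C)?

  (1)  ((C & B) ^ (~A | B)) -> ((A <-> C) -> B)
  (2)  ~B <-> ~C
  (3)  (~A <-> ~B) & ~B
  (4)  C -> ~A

4

(1) fails at (0,0,0): the formula yields 0, G is 1.
(2) fails at (0,0,1): the formula yields 0, G is 1.
(3) fails at (0,1,0): the formula yields 0, G is 1.
(4) is the remaining candidate, and it agrees with G on all 8 inputs.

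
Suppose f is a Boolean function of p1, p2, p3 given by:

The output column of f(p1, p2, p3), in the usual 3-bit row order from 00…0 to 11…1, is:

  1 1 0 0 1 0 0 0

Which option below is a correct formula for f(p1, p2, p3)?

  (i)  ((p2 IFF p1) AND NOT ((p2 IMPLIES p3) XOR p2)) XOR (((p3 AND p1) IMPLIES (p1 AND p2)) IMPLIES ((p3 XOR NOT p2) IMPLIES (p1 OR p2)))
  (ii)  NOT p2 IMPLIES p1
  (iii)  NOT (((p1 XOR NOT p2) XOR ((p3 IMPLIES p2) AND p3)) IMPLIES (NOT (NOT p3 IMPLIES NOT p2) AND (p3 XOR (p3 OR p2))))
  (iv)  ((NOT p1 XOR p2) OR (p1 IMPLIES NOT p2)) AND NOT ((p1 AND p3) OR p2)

(i) fails at (0,0,0): the formula yields 0, f is 1.
(ii) fails at (0,0,0): the formula yields 0, f is 1.
(iii) fails at (0,1,1): the formula yields 1, f is 0.
(iv) is the remaining candidate, and it agrees with f on all 8 inputs.

iv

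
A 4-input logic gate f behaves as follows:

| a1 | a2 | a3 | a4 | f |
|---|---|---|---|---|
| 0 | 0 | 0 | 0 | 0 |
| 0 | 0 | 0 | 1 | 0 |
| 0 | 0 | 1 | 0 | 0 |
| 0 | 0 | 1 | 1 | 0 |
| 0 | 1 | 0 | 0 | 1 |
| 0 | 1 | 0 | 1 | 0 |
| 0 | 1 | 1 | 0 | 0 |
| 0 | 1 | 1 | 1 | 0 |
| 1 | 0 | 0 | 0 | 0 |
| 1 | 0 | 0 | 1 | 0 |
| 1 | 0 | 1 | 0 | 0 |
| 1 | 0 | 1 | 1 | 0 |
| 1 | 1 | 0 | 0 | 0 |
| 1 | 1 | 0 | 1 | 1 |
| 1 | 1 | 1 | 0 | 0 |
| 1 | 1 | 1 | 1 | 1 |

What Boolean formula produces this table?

f(a1, a2, a3, a4) = ((((a1' · a2) · a3') · a4') + (((a1 · a2) · a3') · a4)) + (((a1 · a2) · a3) · a4)

f=1 on 3 inputs: (0,1,0,0), (1,1,0,1), (1,1,1,1). Reading each as a conjunction of literals (¬a1·a2·¬a3·¬a4, a1·a2·¬a3·a4, a1·a2·a3·a4) and taking the OR gives the canonical DNF.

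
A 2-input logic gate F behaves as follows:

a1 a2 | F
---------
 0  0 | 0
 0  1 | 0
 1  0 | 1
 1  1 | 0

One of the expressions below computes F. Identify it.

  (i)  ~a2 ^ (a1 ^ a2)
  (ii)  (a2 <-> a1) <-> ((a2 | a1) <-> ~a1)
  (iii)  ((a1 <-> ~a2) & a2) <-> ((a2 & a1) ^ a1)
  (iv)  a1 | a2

(i) fails at (0,0): the formula yields 1, F is 0.
(iii) fails at (0,0): the formula yields 1, F is 0.
(iv) fails at (0,1): the formula yields 1, F is 0.
Only (ii) survives; checking it on all 4 rows confirms it matches F.

ii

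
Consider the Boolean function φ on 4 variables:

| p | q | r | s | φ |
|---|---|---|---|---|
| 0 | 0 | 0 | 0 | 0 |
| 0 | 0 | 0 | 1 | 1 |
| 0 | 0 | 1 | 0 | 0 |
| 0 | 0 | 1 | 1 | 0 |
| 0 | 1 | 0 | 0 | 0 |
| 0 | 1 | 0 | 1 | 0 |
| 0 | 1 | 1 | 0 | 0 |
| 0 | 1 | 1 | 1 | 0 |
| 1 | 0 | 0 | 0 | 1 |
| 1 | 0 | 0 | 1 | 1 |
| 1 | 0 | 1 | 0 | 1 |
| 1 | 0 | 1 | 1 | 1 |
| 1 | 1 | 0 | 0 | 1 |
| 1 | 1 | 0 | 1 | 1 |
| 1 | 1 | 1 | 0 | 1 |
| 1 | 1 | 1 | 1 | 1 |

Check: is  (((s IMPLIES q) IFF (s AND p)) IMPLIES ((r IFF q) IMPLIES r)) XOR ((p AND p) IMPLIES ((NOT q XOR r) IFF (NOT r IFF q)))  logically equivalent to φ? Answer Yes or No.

Test each input against both φ and the formula:
  p=0, q=0, r=0, s=0: formula gives 0, φ = 0 ✓
  p=0, q=0, r=0, s=1: formula gives 1, φ = 1 ✓
  p=0, q=0, r=1, s=0: formula gives 0, φ = 0 ✓
  p=0, q=0, r=1, s=1: formula gives 0, φ = 0 ✓
  …and likewise for the remaining 12 rows.
Every row agrees, so the formula is equivalent.

Yes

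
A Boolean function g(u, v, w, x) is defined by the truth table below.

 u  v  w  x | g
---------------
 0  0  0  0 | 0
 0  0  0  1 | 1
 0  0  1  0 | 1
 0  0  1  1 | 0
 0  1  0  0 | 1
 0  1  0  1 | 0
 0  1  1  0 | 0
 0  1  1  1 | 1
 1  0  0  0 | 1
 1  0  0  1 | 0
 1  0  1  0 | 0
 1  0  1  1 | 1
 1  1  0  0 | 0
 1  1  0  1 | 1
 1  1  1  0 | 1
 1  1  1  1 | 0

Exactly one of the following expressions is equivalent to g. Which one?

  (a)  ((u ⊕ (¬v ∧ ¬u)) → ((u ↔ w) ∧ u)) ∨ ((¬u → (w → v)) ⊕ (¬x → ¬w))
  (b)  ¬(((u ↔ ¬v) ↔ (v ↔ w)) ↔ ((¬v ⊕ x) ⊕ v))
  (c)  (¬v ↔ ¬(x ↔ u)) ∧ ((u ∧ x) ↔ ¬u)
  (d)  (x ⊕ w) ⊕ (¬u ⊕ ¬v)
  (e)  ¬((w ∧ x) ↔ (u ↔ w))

d

(a) disagrees with g on (0,0,0,1) (formula → 0, table → 1); rule it out.
(b) disagrees with g on (0,0,0,0) (formula → 1, table → 0); rule it out.
(c) disagrees with g on (0,0,0,1) (formula → 0, table → 1); rule it out.
(e) disagrees with g on (0,0,0,0) (formula → 1, table → 0); rule it out.
That leaves (d). Evaluating it on every row reproduces the table of g exactly.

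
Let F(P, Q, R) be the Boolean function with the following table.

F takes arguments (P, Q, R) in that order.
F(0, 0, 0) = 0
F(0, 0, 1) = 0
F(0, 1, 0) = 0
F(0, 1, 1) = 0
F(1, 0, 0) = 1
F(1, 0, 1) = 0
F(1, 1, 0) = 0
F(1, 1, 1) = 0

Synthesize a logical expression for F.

F(P, Q, R) = (P AND NOT Q) AND NOT R

F is 1 on exactly one input, (1,0,0), whose minterm is P·¬Q·¬R. So F is just that conjunction.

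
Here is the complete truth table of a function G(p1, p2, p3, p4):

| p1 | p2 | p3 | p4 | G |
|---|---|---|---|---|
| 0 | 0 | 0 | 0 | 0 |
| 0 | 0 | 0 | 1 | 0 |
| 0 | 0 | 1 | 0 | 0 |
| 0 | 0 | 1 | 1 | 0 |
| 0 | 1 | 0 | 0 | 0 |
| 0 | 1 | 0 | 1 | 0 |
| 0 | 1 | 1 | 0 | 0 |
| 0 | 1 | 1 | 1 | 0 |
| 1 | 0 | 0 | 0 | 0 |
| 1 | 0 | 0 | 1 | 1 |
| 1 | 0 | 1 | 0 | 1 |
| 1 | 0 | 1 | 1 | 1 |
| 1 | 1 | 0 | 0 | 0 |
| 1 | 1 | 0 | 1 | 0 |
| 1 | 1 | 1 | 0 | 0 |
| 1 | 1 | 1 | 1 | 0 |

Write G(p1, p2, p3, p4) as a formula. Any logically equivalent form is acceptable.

The 1-rows are (1,0,0,1), (1,0,1,0), (1,0,1,1). Each contributes one minterm — p1·¬p2·¬p3·p4; p1·¬p2·p3·¬p4; p1·¬p2·p3·p4 — and their disjunction is a sum-of-products form of G.

G(p1, p2, p3, p4) = ((((p1 AND NOT p2) AND NOT p3) AND p4) OR (((p1 AND NOT p2) AND p3) AND NOT p4)) OR (((p1 AND NOT p2) AND p3) AND p4)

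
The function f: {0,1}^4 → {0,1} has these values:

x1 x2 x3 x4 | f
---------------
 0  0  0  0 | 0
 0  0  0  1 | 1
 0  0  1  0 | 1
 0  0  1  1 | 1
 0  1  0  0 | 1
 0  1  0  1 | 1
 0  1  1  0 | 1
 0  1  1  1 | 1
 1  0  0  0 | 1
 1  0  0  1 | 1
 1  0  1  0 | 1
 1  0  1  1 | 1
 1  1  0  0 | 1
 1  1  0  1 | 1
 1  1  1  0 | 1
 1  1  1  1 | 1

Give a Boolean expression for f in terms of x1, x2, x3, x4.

f(x1, x2, x3, x4) = ((x1 + x2) + x3) + x4

The output is 1 whenever at least one input is 1 — the OR of all inputs.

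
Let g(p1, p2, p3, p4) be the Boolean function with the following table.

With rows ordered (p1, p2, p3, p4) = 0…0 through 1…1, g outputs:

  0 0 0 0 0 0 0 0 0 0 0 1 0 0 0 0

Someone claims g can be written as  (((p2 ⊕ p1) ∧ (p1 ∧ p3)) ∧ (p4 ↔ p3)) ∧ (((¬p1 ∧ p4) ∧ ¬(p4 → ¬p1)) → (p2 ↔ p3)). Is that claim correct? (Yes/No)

Yes

Check the formula against g row by row:
  p1=0, p2=0, p3=0, p4=0: formula gives 0, g = 0 ✓
  p1=0, p2=0, p3=0, p4=1: formula gives 0, g = 0 ✓
  p1=0, p2=0, p3=1, p4=0: formula gives 0, g = 0 ✓
  p1=0, p2=0, p3=1, p4=1: formula gives 0, g = 0 ✓
  …and likewise for the remaining 12 rows.
All 16 rows match — the expression computes g exactly.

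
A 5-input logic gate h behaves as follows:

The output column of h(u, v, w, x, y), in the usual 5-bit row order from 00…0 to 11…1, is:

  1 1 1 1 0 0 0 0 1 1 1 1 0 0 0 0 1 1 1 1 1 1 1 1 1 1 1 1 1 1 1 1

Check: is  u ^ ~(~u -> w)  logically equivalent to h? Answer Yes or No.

Test each input against both h and the formula:
  u=0, v=0, w=0, x=0, y=0: formula gives 1, h = 1 ✓
  u=0, v=0, w=0, x=0, y=1: formula gives 1, h = 1 ✓
  u=0, v=0, w=0, x=1, y=0: formula gives 1, h = 1 ✓
  u=0, v=0, w=0, x=1, y=1: formula gives 1, h = 1 ✓
  …and likewise for the remaining 28 rows.
All 32 rows match — the expression computes h exactly.

Yes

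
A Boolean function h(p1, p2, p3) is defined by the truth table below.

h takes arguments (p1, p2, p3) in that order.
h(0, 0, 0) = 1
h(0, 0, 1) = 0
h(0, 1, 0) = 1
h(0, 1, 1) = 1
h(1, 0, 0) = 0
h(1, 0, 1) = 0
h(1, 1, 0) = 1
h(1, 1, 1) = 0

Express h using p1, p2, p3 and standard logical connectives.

h(p1, p2, p3) = ((((¬p1 ∧ ¬p2) ∧ ¬p3) ∨ ((¬p1 ∧ p2) ∧ ¬p3)) ∨ ((¬p1 ∧ p2) ∧ p3)) ∨ ((p1 ∧ p2) ∧ ¬p3)

Collect the rows where h=1 — (0,0,0), (0,1,0), (0,1,1), (1,1,0) — and write one minterm per row: ¬p1·¬p2·¬p3, ¬p1·p2·¬p3, ¬p1·p2·p3, p1·p2·¬p3. Their union (logical OR) reproduces the table exactly.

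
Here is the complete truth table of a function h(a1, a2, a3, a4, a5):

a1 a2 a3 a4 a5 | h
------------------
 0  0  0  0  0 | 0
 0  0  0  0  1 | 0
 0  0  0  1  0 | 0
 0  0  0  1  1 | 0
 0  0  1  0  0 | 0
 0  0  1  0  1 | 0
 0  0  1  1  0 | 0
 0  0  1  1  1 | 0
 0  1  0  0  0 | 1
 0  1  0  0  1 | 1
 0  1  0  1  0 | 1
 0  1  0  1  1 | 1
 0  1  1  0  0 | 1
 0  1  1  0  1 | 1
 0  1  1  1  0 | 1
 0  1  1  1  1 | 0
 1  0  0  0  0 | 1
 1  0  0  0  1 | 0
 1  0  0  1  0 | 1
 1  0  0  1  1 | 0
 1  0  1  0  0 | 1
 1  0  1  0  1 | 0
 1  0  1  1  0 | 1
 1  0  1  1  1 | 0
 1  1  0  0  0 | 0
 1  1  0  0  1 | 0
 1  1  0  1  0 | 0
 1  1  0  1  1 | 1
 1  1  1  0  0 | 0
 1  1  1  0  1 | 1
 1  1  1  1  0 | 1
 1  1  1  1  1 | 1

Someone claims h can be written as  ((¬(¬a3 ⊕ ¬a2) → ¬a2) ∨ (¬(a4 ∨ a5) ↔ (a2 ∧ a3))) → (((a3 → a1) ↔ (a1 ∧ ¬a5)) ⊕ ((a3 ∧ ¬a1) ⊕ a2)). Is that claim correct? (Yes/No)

Evaluate ((¬(¬a3 ⊕ ¬a2) → ¬a2) ∨ (¬(a4 ∨ a5) ↔ (a2 ∧ a3))) → (((a3 → a1) ↔ (a1 ∧ ¬a5)) ⊕ ((a3 ∧ ¬a1) ⊕ a2)) on each row and compare to h:
  a1=0, a2=0, a3=0, a4=0, a5=0: formula gives 0, h = 0 ✓
  a1=0, a2=0, a3=0, a4=0, a5=1: formula gives 0, h = 0 ✓
  a1=0, a2=0, a3=0, a4=1, a5=0: formula gives 0, h = 0 ✓
  a1=0, a2=0, a3=0, a4=1, a5=1: formula gives 0, h = 0 ✓
  …
  a1=0, a2=1, a3=1, a4=1, a5=1: formula gives 1, but h = 0 ✗
A single disagreement suffices: at (0,1,1,1,1) they differ, so the formula does not compute h.

No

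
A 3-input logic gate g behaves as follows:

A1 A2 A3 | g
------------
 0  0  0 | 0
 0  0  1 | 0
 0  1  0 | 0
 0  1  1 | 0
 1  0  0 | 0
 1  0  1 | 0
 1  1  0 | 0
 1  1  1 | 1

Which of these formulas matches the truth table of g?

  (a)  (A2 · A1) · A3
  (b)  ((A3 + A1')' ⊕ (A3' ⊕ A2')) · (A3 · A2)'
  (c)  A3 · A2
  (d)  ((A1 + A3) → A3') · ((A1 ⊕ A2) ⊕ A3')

a

(b): at (0,0,1) it gives 1, but g = 0 — eliminated.
(c): at (0,1,1) it gives 1, but g = 0 — eliminated.
(d): at (0,0,0) it gives 1, but g = 0 — eliminated.
That leaves (a). Evaluating it on every row reproduces the table of g exactly.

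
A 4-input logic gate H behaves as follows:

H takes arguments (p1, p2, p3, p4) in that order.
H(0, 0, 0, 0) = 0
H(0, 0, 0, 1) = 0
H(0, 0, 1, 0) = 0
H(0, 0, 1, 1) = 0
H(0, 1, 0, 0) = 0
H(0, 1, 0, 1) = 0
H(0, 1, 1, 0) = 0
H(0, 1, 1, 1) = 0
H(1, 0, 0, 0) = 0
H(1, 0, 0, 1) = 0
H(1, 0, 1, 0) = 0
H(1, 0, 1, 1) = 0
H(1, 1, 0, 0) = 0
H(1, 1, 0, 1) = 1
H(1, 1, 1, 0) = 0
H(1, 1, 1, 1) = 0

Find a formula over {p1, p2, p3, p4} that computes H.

Only row (1,1,0,1) gives 1. That row's minterm p1·p2·¬p3·p4 is H directly.

H(p1, p2, p3, p4) = ((p1 AND p2) AND NOT p3) AND p4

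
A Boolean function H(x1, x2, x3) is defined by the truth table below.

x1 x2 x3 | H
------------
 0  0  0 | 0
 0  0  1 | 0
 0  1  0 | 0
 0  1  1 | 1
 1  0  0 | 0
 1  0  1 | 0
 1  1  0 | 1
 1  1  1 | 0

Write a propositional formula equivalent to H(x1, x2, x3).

H(x1, x2, x3) = ((x1' · x2) · x3) + ((x1 · x2) · x3')

The 1-rows are (0,1,1), (1,1,0). Each contributes one minterm — ¬x1·x2·x3; x1·x2·¬x3 — and their disjunction is a sum-of-products form of H.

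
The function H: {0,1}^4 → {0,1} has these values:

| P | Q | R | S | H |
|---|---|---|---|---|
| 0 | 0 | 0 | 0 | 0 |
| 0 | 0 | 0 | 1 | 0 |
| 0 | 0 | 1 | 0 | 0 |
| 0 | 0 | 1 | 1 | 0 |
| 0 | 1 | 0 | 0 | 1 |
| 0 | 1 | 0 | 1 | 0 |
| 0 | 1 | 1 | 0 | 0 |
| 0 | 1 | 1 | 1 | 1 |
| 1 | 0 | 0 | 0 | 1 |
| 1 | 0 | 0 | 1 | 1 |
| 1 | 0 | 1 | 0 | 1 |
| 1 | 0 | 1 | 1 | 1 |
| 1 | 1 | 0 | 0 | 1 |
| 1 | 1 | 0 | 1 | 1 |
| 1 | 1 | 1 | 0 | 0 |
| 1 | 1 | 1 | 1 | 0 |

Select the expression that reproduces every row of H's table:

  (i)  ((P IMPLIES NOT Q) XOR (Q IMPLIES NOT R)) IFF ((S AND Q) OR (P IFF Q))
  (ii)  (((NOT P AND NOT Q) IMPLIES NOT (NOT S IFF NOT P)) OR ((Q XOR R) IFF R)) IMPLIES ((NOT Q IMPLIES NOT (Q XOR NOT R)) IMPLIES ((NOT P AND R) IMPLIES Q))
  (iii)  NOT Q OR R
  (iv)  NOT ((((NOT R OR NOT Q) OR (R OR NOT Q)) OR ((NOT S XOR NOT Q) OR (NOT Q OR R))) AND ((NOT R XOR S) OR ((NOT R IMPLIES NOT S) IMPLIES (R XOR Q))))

(ii) fails at (0,0,0,0): the formula yields 1, H is 0.
(iii) fails at (0,0,0,0): the formula yields 1, H is 0.
(iv) fails at (0,1,0,0): the formula yields 0, H is 1.
Only (i) survives; checking it on all 16 rows confirms it matches H.

i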